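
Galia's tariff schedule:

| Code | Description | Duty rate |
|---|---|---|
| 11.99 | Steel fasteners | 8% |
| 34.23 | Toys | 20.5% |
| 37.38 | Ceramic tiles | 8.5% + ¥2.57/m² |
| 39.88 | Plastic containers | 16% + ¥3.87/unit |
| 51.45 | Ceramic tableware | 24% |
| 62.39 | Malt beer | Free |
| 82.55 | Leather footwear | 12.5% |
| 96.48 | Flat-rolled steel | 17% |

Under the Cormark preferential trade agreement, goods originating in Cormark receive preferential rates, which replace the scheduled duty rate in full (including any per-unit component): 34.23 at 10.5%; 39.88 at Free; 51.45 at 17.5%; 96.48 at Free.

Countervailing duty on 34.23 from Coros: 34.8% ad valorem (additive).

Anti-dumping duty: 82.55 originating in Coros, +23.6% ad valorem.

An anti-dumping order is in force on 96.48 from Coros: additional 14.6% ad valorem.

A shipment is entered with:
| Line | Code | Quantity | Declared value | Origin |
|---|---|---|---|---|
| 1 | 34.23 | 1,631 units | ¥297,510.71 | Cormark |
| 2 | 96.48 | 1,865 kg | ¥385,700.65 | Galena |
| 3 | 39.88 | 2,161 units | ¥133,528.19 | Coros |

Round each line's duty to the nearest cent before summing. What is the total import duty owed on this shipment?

¥126,535.31

Line 1 (34.23, Cormark, 1,631 units, ¥297,510.71):
Base rate for 34.23 is 20.5%.
Origin Cormark qualifies under the Galia–Cormark agreement and 34.23 is covered: preferential rate 10.5% applies instead.
The additional-duty order on 34.23 targets Coros, not Cormark; it does not apply.
Duty = ¥297,510.71 × 10.5% = ¥31,238.62.
Line 2 (96.48, Galena, 1,865 kg, ¥385,700.65):
Base rate for 96.48 is 17%.
96.48 has an FTA preferential rate, but origin Galena is not Cormark; base rate stands.
The additional-duty order on 96.48 targets Coros, not Galena; it does not apply.
Duty = ¥385,700.65 × 17% = ¥65,569.11.
Line 3 (39.88, Coros, 2,161 units, ¥133,528.19):
Base rate for 39.88 is 16% + ¥3.87/unit.
39.88 has an FTA preferential rate, but origin Coros is not Cormark; base rate stands.
Duty = ¥133,528.19 × 16% + 2,161 × ¥3.87 = ¥29,727.58.
Total = ¥31,238.62 + ¥65,569.11 + ¥29,727.58 = ¥126,535.31.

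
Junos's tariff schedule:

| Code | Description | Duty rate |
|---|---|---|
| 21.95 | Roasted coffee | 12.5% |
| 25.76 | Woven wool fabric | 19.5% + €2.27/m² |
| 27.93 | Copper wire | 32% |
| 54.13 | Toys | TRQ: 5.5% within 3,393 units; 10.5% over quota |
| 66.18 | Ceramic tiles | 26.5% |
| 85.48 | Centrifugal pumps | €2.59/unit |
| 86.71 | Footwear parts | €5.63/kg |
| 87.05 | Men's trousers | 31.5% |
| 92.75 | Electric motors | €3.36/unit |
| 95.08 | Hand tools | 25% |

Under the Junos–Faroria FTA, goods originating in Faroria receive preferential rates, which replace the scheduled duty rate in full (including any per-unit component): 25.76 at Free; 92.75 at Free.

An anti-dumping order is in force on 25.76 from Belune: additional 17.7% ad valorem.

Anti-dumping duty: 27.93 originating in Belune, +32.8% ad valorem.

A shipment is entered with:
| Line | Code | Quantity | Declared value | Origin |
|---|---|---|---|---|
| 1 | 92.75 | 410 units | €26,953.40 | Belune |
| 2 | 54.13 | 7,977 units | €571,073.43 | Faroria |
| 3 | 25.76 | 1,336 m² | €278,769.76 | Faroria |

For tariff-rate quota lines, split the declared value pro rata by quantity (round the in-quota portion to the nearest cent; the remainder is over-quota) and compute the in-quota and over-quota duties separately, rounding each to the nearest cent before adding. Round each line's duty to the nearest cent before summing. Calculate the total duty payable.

€49,195.07

Line 1 (92.75, Belune, 410 units, €26,953.40):
Base rate for 92.75 is €3.36/unit.
92.75 has an FTA preferential rate, but origin Belune is not Faroria; base rate stands.
Duty = 410 × €3.36 = €1,377.60.
Line 2 (54.13, Faroria, 7,977 units, €571,073.43):
Code 54.13 is under a tariff-rate quota (threshold 3,393 units). In-quota: 3,393 units at 5.5%; over-quota: 4,584 units at 10.5%.
Pro-rata value split: in-quota = €571,073.43 × 3,393/7,977 = €242,904.87; over-quota = €571,073.43 − €242,904.87 = €328,168.56.
In-quota duty = €242,904.87 × 5.5% = €13,359.77. Over-quota duty = €328,168.56 × 10.5% = €34,457.70.
Line duty = €13,359.77 + €34,457.70 = €47,817.47.
Line 3 (25.76, Faroria, 1,336 m², €278,769.76):
Base rate for 25.76 is 19.5% + €2.27/m².
Origin Faroria qualifies under the Junos–Faroria agreement and 25.76 is covered: preferential rate Free applies instead.
The additional-duty order on 25.76 targets Belune, not Faroria; it does not apply.
Duty = €278,769.76 × 0% = €0.00.
Total = €1,377.60 + €47,817.47 + €0.00 = €49,195.07.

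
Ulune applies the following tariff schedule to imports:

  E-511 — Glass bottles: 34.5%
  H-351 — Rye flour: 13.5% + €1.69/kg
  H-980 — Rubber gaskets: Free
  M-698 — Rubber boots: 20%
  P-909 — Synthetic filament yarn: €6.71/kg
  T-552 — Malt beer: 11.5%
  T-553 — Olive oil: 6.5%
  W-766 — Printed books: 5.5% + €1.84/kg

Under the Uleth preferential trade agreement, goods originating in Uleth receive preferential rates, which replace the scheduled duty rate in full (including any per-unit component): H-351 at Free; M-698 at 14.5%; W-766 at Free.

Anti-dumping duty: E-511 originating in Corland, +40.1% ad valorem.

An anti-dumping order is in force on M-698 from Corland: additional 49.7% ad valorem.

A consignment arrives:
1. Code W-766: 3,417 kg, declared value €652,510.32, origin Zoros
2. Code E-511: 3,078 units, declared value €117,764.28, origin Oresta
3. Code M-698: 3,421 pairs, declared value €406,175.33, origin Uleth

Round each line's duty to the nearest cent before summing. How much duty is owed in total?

Line 1 (W-766, Zoros, 3,417 kg, €652,510.32):
Base rate for W-766 is 5.5% + €1.84/kg.
W-766 has an FTA preferential rate, but origin Zoros is not Uleth; base rate stands.
Duty = €652,510.32 × 5.5% + 3,417 × €1.84 = €42,175.35.
Line 2 (E-511, Oresta, 3,078 units, €117,764.28):
Base rate for E-511 is 34.5%.
The additional-duty order on E-511 targets Corland, not Oresta; it does not apply.
Duty = €117,764.28 × 34.5% = €40,628.68.
Line 3 (M-698, Uleth, 3,421 pairs, €406,175.33):
Base rate for M-698 is 20%.
Origin Uleth qualifies under the Ulune–Uleth agreement and M-698 is covered: preferential rate 14.5% applies instead.
The additional-duty order on M-698 targets Corland, not Uleth; it does not apply.
Duty = €406,175.33 × 14.5% = €58,895.42.
Total = €42,175.35 + €40,628.68 + €58,895.42 = €141,699.45.

€141,699.45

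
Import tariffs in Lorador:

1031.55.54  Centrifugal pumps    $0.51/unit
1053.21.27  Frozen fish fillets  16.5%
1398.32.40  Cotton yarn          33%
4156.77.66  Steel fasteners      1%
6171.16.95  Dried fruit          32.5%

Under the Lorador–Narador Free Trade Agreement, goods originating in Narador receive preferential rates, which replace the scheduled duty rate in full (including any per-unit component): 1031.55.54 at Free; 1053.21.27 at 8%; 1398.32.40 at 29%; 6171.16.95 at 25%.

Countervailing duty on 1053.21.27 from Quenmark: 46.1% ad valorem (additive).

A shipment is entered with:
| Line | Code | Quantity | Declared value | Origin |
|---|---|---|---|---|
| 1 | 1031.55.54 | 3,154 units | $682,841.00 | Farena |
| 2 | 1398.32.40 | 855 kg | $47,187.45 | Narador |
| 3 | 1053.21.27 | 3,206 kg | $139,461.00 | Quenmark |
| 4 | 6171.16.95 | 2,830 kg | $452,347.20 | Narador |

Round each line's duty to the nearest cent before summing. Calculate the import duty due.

$215,682.29

Line 1 (1031.55.54, Farena, 3,154 units, $682,841.00):
Base rate for 1031.55.54 is $0.51/unit.
1031.55.54 has an FTA preferential rate, but origin Farena is not Narador; base rate stands.
Duty = 3,154 × $0.51 = $1,608.54.
Line 2 (1398.32.40, Narador, 855 kg, $47,187.45):
Base rate for 1398.32.40 is 33%.
Origin Narador qualifies under the Lorador–Narador agreement and 1398.32.40 is covered: preferential rate 29% applies instead.
Duty = $47,187.45 × 29% = $13,684.36.
Line 3 (1053.21.27, Quenmark, 3,206 kg, $139,461.00):
Base rate for 1053.21.27 is 16.5%.
1053.21.27 has an FTA preferential rate, but origin Quenmark is not Narador; base rate stands.
Additional duty on 1053.21.27 from Quenmark: +46.1%. Applied ad valorem rate: 16.5% + 46.1% = 62.6%.
Duty = $139,461.00 × 62.6% = $87,302.59.
Line 4 (6171.16.95, Narador, 2,830 kg, $452,347.20):
Base rate for 6171.16.95 is 32.5%.
Origin Narador qualifies under the Lorador–Narador agreement and 6171.16.95 is covered: preferential rate 25% applies instead.
Duty = $452,347.20 × 25% = $113,086.80.
Total = $1,608.54 + $13,684.36 + $87,302.59 + $113,086.80 = $215,682.29.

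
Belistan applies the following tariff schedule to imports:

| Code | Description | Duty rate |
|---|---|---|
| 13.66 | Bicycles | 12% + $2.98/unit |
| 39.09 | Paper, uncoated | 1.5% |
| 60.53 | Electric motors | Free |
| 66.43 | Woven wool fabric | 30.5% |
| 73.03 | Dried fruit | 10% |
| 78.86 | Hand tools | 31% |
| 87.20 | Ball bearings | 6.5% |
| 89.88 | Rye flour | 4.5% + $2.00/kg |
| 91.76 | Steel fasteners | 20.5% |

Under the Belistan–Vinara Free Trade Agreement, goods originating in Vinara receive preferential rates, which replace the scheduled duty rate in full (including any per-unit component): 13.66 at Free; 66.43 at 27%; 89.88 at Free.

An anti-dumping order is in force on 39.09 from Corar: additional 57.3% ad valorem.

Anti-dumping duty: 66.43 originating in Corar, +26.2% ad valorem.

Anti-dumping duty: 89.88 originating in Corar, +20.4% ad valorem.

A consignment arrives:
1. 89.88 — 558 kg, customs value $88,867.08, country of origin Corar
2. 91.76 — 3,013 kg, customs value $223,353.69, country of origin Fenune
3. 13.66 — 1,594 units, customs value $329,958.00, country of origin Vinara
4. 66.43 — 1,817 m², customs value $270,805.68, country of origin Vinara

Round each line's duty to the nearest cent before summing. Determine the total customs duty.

$142,148.94

Line 1 (89.88, Corar, 558 kg, $88,867.08):
Base rate for 89.88 is 4.5% + $2.00/kg.
89.88 has an FTA preferential rate, but origin Corar is not Vinara; base rate stands.
Additional duty on 89.88 from Corar: +20.4%. Applied ad valorem rate: 4.5% + 20.4% = 24.9%.
Duty = $88,867.08 × 24.9% + 558 × $2.00 = $23,243.90.
Line 2 (91.76, Fenune, 3,013 kg, $223,353.69):
Base rate for 91.76 is 20.5%.
Duty = $223,353.69 × 20.5% = $45,787.51.
Line 3 (13.66, Vinara, 1,594 units, $329,958.00):
Base rate for 13.66 is 12% + $2.98/unit.
Origin Vinara qualifies under the Belistan–Vinara agreement and 13.66 is covered: preferential rate Free applies instead.
Duty = $329,958.00 × 0% = $0.00.
Line 4 (66.43, Vinara, 1,817 m², $270,805.68):
Base rate for 66.43 is 30.5%.
Origin Vinara qualifies under the Belistan–Vinara agreement and 66.43 is covered: preferential rate 27% applies instead.
The additional-duty order on 66.43 targets Corar, not Vinara; it does not apply.
Duty = $270,805.68 × 27% = $73,117.53.
Total = $23,243.90 + $45,787.51 + $0.00 + $73,117.53 = $142,148.94.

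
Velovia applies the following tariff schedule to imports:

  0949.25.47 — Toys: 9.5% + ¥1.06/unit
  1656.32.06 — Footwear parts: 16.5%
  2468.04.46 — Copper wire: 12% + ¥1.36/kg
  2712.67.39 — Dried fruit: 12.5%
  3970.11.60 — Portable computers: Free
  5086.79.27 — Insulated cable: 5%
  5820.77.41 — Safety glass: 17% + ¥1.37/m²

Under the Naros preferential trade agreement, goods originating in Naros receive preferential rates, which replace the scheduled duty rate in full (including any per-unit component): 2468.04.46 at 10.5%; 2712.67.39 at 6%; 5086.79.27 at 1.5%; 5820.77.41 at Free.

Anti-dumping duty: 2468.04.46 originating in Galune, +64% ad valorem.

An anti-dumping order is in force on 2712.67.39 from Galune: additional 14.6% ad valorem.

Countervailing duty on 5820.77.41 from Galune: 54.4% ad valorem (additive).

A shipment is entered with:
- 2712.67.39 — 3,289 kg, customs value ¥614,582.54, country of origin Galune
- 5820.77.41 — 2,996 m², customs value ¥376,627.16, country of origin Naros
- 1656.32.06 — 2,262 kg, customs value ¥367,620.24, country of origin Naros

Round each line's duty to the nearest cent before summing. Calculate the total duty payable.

Line 1 (2712.67.39, Galune, 3,289 kg, ¥614,582.54):
Base rate for 2712.67.39 is 12.5%.
2712.67.39 has an FTA preferential rate, but origin Galune is not Naros; base rate stands.
Additional duty on 2712.67.39 from Galune: +14.6%. Applied ad valorem rate: 12.5% + 14.6% = 27.1%.
Duty = ¥614,582.54 × 27.1% = ¥166,551.87.
Line 2 (5820.77.41, Naros, 2,996 m², ¥376,627.16):
Base rate for 5820.77.41 is 17% + ¥1.37/m².
Origin Naros qualifies under the Velovia–Naros agreement and 5820.77.41 is covered: preferential rate Free applies instead.
The additional-duty order on 5820.77.41 targets Galune, not Naros; it does not apply.
Duty = ¥376,627.16 × 0% = ¥0.00.
Line 3 (1656.32.06, Naros, 2,262 kg, ¥367,620.24):
Base rate for 1656.32.06 is 16.5%.
Origin Naros is the FTA partner but 1656.32.06 is not on the preference list; base rate stands.
Duty = ¥367,620.24 × 16.5% = ¥60,657.34.
Total = ¥166,551.87 + ¥0.00 + ¥60,657.34 = ¥227,209.21.

¥227,209.21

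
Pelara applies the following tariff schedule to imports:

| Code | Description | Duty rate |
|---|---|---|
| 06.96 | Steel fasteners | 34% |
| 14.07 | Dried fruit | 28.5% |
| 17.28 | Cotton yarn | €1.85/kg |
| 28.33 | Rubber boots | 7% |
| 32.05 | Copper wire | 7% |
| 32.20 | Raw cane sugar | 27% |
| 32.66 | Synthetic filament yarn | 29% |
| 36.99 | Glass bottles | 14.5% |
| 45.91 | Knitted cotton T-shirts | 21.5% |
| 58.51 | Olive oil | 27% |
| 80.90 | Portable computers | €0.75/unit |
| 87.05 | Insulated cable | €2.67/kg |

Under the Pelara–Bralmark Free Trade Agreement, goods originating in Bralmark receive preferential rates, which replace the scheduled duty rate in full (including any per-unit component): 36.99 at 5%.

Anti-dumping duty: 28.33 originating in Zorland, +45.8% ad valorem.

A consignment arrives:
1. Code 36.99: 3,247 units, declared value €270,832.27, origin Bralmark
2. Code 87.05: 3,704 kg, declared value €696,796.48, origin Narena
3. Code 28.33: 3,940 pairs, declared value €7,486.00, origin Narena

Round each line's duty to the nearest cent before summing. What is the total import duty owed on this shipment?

Line 1 (36.99, Bralmark, 3,247 units, €270,832.27):
Base rate for 36.99 is 14.5%.
Origin Bralmark qualifies under the Pelara–Bralmark agreement and 36.99 is covered: preferential rate 5% applies instead.
Duty = €270,832.27 × 5% = €13,541.61.
Line 2 (87.05, Narena, 3,704 kg, €696,796.48):
Base rate for 87.05 is €2.67/kg.
Duty = 3,704 × €2.67 = €9,889.68.
Line 3 (28.33, Narena, 3,940 pairs, €7,486.00):
Base rate for 28.33 is 7%.
The additional-duty order on 28.33 targets Zorland, not Narena; it does not apply.
Duty = €7,486.00 × 7% = €524.02.
Total = €13,541.61 + €9,889.68 + €524.02 = €23,955.31.

€23,955.31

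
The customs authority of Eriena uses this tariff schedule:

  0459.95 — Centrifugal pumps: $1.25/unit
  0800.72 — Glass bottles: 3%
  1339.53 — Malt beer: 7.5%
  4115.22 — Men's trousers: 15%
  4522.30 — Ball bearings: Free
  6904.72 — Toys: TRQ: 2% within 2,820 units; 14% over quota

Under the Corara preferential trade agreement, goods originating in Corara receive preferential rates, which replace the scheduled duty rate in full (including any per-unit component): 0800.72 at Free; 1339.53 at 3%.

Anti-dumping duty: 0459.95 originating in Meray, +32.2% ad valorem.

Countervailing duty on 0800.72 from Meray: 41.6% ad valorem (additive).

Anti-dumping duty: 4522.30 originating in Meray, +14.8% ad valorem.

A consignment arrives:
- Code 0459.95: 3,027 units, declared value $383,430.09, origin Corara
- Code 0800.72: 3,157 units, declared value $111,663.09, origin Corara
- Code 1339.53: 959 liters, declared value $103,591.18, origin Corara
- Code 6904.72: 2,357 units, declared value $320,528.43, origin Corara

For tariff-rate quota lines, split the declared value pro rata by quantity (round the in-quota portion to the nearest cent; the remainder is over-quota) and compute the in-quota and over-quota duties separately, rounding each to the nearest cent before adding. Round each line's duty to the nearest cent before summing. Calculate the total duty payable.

Line 1 (0459.95, Corara, 3,027 units, $383,430.09):
Base rate for 0459.95 is $1.25/unit.
Origin Corara is the FTA partner but 0459.95 is not on the preference list; base rate stands.
The additional-duty order on 0459.95 targets Meray, not Corara; it does not apply.
Duty = 3,027 × $1.25 = $3,783.75.
Line 2 (0800.72, Corara, 3,157 units, $111,663.09):
Base rate for 0800.72 is 3%.
Origin Corara qualifies under the Eriena–Corara agreement and 0800.72 is covered: preferential rate Free applies instead.
The additional-duty order on 0800.72 targets Meray, not Corara; it does not apply.
Duty = $111,663.09 × 0% = $0.00.
Line 3 (1339.53, Corara, 959 liters, $103,591.18):
Base rate for 1339.53 is 7.5%.
Origin Corara qualifies under the Eriena–Corara agreement and 1339.53 is covered: preferential rate 3% applies instead.
Duty = $103,591.18 × 3% = $3,107.74.
Line 4 (6904.72, Corara, 2,357 units, $320,528.43):
Code 6904.72 is under a tariff-rate quota (threshold 2,820 units). Quantity 2,357 units is within the quota, so the in-quota rate 2% applies to the full value.
Duty = $320,528.43 × 2% = $6,410.57.
Total = $3,783.75 + $0.00 + $3,107.74 + $6,410.57 = $13,302.06.

$13,302.06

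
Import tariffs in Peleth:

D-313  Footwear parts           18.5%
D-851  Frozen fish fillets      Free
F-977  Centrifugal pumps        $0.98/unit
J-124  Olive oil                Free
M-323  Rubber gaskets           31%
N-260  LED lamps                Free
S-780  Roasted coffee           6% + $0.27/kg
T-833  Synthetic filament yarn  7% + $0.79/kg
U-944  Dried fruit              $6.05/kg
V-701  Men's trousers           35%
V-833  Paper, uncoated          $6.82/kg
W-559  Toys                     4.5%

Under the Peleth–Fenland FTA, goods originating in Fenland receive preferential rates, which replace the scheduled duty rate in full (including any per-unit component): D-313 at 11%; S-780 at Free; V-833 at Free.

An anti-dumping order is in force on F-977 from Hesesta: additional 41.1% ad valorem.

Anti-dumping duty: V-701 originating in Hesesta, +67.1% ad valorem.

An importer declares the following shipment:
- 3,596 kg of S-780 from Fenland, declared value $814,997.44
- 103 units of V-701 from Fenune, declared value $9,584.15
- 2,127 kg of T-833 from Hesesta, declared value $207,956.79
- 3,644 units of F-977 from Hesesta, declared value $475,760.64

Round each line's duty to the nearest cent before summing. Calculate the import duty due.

Line 1 (S-780, Fenland, 3,596 kg, $814,997.44):
Base rate for S-780 is 6% + $0.27/kg.
Origin Fenland qualifies under the Peleth–Fenland agreement and S-780 is covered: preferential rate Free applies instead.
Duty = $814,997.44 × 0% = $0.00.
Line 2 (V-701, Fenune, 103 units, $9,584.15):
Base rate for V-701 is 35%.
The additional-duty order on V-701 targets Hesesta, not Fenune; it does not apply.
Duty = $9,584.15 × 35% = $3,354.45.
Line 3 (T-833, Hesesta, 2,127 kg, $207,956.79):
Base rate for T-833 is 7% + $0.79/kg.
Duty = $207,956.79 × 7% + 2,127 × $0.79 = $16,237.31.
Line 4 (F-977, Hesesta, 3,644 units, $475,760.64):
Base rate for F-977 is $0.98/unit.
Additional duty on F-977 from Hesesta: +41.1% ad valorem. Applied ad valorem rate = 41.1%.
Duty = $475,760.64 × 41.1% + 3,644 × $0.98 = $199,108.74.
Total = $0.00 + $3,354.45 + $16,237.31 + $199,108.74 = $218,700.50.

$218,700.50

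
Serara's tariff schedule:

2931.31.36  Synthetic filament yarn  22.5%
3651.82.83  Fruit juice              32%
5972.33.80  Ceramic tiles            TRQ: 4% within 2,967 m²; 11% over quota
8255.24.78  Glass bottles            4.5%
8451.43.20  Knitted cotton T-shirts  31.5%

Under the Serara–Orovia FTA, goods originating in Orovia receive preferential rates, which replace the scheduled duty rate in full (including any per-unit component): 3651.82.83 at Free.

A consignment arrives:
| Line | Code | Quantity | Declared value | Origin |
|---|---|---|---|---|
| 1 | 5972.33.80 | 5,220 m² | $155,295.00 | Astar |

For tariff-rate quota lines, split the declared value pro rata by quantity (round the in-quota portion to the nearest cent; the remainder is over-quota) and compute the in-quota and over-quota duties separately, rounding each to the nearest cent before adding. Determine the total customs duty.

$10,903.67

Line 1 (5972.33.80, Astar, 5,220 m², $155,295.00):
Code 5972.33.80 is under a tariff-rate quota (threshold 2,967 m²). In-quota: 2,967 m² at 4%; over-quota: 2,253 m² at 11%.
Pro-rata value split: in-quota = $155,295.00 × 2,967/5,220 = $88,268.25; over-quota = $155,295.00 − $88,268.25 = $67,026.75.
In-quota duty = $88,268.25 × 4% = $3,530.73. Over-quota duty = $67,026.75 × 11% = $7,372.94.
Line duty = $3,530.73 + $7,372.94 = $10,903.67.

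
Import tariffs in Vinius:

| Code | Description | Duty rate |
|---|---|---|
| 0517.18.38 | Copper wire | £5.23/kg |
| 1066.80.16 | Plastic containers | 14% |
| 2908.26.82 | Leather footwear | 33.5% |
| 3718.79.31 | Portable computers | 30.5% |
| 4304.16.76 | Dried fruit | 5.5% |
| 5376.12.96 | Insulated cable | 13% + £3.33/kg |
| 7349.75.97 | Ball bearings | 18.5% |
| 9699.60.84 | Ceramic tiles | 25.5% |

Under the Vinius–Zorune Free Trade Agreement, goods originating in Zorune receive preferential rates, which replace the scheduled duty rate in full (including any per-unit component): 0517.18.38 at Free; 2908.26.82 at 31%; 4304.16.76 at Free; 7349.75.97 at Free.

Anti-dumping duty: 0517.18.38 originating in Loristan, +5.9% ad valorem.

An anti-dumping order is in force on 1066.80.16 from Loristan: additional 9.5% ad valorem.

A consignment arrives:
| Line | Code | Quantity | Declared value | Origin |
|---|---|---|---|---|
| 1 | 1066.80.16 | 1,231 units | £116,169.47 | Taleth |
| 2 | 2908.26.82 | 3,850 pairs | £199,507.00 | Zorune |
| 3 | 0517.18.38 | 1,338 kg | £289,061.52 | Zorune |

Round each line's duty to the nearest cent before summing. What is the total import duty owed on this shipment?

£78,110.90

Line 1 (1066.80.16, Taleth, 1,231 units, £116,169.47):
Base rate for 1066.80.16 is 14%.
The additional-duty order on 1066.80.16 targets Loristan, not Taleth; it does not apply.
Duty = £116,169.47 × 14% = £16,263.73.
Line 2 (2908.26.82, Zorune, 3,850 pairs, £199,507.00):
Base rate for 2908.26.82 is 33.5%.
Origin Zorune qualifies under the Vinius–Zorune agreement and 2908.26.82 is covered: preferential rate 31% applies instead.
Duty = £199,507.00 × 31% = £61,847.17.
Line 3 (0517.18.38, Zorune, 1,338 kg, £289,061.52):
Base rate for 0517.18.38 is £5.23/kg.
Origin Zorune qualifies under the Vinius–Zorune agreement and 0517.18.38 is covered: preferential rate Free applies instead.
The additional-duty order on 0517.18.38 targets Loristan, not Zorune; it does not apply.
Duty = £289,061.52 × 0% = £0.00.
Total = £16,263.73 + £61,847.17 + £0.00 = £78,110.90.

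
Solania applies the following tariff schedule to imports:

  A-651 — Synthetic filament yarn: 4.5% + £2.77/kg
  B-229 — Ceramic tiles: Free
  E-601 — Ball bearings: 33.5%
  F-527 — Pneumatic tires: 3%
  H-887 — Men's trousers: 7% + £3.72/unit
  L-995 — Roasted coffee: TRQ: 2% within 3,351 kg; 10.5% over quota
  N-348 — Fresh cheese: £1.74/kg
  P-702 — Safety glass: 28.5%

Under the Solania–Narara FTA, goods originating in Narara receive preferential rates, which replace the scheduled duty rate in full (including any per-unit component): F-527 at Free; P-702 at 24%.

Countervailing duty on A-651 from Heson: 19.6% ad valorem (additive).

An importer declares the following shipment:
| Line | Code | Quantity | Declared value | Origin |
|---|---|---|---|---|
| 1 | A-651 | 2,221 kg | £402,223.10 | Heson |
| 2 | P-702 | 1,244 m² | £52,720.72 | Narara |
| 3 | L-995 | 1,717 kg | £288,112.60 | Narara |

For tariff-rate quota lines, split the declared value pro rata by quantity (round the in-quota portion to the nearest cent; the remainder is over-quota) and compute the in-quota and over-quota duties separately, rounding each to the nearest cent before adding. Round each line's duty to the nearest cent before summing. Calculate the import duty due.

Line 1 (A-651, Heson, 2,221 kg, £402,223.10):
Base rate for A-651 is 4.5% + £2.77/kg.
Additional duty on A-651 from Heson: +19.6%. Applied ad valorem rate: 4.5% + 19.6% = 24.1%.
Duty = £402,223.10 × 24.1% + 2,221 × £2.77 = £103,087.94.
Line 2 (P-702, Narara, 1,244 m², £52,720.72):
Base rate for P-702 is 28.5%.
Origin Narara qualifies under the Solania–Narara agreement and P-702 is covered: preferential rate 24% applies instead.
Duty = £52,720.72 × 24% = £12,652.97.
Line 3 (L-995, Narara, 1,717 kg, £288,112.60):
Code L-995 is under a tariff-rate quota (threshold 3,351 kg). Quantity 1,717 kg is within the quota, so the in-quota rate 2% applies to the full value.
Duty = £288,112.60 × 2% = £5,762.25.
Total = £103,087.94 + £12,652.97 + £5,762.25 = £121,503.16.

£121,503.16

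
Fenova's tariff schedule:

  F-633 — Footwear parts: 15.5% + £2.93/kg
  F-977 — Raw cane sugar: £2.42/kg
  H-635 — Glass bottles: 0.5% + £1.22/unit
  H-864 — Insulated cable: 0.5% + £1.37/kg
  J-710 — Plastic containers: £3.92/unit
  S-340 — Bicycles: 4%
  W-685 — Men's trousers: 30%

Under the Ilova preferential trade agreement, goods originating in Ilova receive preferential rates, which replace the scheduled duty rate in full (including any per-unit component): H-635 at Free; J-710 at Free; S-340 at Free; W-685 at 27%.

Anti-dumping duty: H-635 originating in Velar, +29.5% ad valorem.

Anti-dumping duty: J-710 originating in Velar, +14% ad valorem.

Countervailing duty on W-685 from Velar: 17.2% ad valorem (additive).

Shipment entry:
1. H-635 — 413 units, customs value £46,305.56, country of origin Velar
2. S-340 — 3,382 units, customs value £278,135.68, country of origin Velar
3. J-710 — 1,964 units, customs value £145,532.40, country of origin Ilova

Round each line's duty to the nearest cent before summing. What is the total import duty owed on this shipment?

£25,520.96

Line 1 (H-635, Velar, 413 units, £46,305.56):
Base rate for H-635 is 0.5% + £1.22/unit.
H-635 has an FTA preferential rate, but origin Velar is not Ilova; base rate stands.
Additional duty on H-635 from Velar: +29.5%. Applied ad valorem rate: 0.5% + 29.5% = 30%.
Duty = £46,305.56 × 30% + 413 × £1.22 = £14,395.53.
Line 2 (S-340, Velar, 3,382 units, £278,135.68):
Base rate for S-340 is 4%.
S-340 has an FTA preferential rate, but origin Velar is not Ilova; base rate stands.
Duty = £278,135.68 × 4% = £11,125.43.
Line 3 (J-710, Ilova, 1,964 units, £145,532.40):
Base rate for J-710 is £3.92/unit.
Origin Ilova qualifies under the Fenova–Ilova agreement and J-710 is covered: preferential rate Free applies instead.
The additional-duty order on J-710 targets Velar, not Ilova; it does not apply.
Duty = £145,532.40 × 0% = £0.00.
Total = £14,395.53 + £11,125.43 + £0.00 = £25,520.96.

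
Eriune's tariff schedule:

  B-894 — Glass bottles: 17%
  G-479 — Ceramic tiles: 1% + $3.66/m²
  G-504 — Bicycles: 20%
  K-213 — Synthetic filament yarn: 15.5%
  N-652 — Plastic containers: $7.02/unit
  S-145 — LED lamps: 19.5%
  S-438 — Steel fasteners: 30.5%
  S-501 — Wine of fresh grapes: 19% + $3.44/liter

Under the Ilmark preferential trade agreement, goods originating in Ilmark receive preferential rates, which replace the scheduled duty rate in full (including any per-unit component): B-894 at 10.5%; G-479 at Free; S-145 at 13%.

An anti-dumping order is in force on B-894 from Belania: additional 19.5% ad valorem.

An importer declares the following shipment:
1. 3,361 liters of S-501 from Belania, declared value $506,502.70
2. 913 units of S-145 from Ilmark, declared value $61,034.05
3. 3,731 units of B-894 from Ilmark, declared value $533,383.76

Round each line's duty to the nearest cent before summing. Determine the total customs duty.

$171,737.07

Line 1 (S-501, Belania, 3,361 liters, $506,502.70):
Base rate for S-501 is 19% + $3.44/liter.
Duty = $506,502.70 × 19% + 3,361 × $3.44 = $107,797.35.
Line 2 (S-145, Ilmark, 913 units, $61,034.05):
Base rate for S-145 is 19.5%.
Origin Ilmark qualifies under the Eriune–Ilmark agreement and S-145 is covered: preferential rate 13% applies instead.
Duty = $61,034.05 × 13% = $7,934.43.
Line 3 (B-894, Ilmark, 3,731 units, $533,383.76):
Base rate for B-894 is 17%.
Origin Ilmark qualifies under the Eriune–Ilmark agreement and B-894 is covered: preferential rate 10.5% applies instead.
The additional-duty order on B-894 targets Belania, not Ilmark; it does not apply.
Duty = $533,383.76 × 10.5% = $56,005.29.
Total = $107,797.35 + $7,934.43 + $56,005.29 = $171,737.07.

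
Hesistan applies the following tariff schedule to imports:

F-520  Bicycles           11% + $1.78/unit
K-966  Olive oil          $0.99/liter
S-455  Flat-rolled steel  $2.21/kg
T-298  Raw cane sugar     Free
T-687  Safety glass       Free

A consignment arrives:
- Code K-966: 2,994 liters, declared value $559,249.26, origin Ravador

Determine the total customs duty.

$2,964.06

Line 1 (K-966, Ravador, 2,994 liters, $559,249.26):
Base rate for K-966 is $0.99/liter.
Duty = 2,994 × $0.99 = $2,964.06.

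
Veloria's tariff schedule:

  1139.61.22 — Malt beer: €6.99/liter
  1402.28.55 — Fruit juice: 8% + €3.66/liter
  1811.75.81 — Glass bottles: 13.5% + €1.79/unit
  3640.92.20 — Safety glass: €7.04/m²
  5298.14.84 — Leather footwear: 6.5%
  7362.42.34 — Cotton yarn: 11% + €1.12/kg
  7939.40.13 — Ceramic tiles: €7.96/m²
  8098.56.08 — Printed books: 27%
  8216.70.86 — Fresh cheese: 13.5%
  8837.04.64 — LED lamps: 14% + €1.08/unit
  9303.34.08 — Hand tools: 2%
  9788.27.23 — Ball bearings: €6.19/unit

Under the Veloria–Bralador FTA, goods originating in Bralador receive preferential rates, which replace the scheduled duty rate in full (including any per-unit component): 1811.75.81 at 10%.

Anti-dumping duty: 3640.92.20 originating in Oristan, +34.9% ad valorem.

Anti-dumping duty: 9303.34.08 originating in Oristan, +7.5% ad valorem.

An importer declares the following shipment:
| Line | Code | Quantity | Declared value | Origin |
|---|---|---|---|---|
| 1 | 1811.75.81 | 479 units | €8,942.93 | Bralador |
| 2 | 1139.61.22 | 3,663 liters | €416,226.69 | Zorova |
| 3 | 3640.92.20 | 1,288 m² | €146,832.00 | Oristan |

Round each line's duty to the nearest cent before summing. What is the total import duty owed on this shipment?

€86,810.55

Line 1 (1811.75.81, Bralador, 479 units, €8,942.93):
Base rate for 1811.75.81 is 13.5% + €1.79/unit.
Origin Bralador qualifies under the Veloria–Bralador agreement and 1811.75.81 is covered: preferential rate 10% applies instead.
Duty = €8,942.93 × 10% = €894.29.
Line 2 (1139.61.22, Zorova, 3,663 liters, €416,226.69):
Base rate for 1139.61.22 is €6.99/liter.
Duty = 3,663 × €6.99 = €25,604.37.
Line 3 (3640.92.20, Oristan, 1,288 m², €146,832.00):
Base rate for 3640.92.20 is €7.04/m².
Additional duty on 3640.92.20 from Oristan: +34.9% ad valorem. Applied ad valorem rate = 34.9%.
Duty = €146,832.00 × 34.9% + 1,288 × €7.04 = €60,311.89.
Total = €894.29 + €25,604.37 + €60,311.89 = €86,810.55.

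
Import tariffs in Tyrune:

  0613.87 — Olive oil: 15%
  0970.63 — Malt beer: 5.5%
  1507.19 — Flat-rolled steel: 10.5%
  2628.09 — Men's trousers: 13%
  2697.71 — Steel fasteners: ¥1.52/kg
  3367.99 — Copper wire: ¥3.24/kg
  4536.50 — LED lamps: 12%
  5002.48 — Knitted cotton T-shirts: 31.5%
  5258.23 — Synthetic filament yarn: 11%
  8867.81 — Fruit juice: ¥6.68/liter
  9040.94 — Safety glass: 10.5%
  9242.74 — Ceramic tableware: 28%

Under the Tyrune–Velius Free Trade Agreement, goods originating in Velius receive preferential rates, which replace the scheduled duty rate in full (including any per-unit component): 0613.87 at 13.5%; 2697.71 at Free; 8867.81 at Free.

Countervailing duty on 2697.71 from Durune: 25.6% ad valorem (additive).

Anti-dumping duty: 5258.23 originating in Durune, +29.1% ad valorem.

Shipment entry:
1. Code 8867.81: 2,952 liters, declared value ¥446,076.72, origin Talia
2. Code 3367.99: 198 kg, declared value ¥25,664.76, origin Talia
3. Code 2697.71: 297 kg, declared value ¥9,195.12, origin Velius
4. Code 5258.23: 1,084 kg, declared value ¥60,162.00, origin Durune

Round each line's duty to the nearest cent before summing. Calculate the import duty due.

Line 1 (8867.81, Talia, 2,952 liters, ¥446,076.72):
Base rate for 8867.81 is ¥6.68/liter.
8867.81 has an FTA preferential rate, but origin Talia is not Velius; base rate stands.
Duty = 2,952 × ¥6.68 = ¥19,719.36.
Line 2 (3367.99, Talia, 198 kg, ¥25,664.76):
Base rate for 3367.99 is ¥3.24/kg.
Duty = 198 × ¥3.24 = ¥641.52.
Line 3 (2697.71, Velius, 297 kg, ¥9,195.12):
Base rate for 2697.71 is ¥1.52/kg.
Origin Velius qualifies under the Tyrune–Velius agreement and 2697.71 is covered: preferential rate Free applies instead.
The additional-duty order on 2697.71 targets Durune, not Velius; it does not apply.
Duty = ¥9,195.12 × 0% = ¥0.00.
Line 4 (5258.23, Durune, 1,084 kg, ¥60,162.00):
Base rate for 5258.23 is 11%.
Additional duty on 5258.23 from Durune: +29.1%. Applied ad valorem rate: 11% + 29.1% = 40.1%.
Duty = ¥60,162.00 × 40.1% = ¥24,124.96.
Total = ¥19,719.36 + ¥641.52 + ¥0.00 + ¥24,124.96 = ¥44,485.84.

¥44,485.84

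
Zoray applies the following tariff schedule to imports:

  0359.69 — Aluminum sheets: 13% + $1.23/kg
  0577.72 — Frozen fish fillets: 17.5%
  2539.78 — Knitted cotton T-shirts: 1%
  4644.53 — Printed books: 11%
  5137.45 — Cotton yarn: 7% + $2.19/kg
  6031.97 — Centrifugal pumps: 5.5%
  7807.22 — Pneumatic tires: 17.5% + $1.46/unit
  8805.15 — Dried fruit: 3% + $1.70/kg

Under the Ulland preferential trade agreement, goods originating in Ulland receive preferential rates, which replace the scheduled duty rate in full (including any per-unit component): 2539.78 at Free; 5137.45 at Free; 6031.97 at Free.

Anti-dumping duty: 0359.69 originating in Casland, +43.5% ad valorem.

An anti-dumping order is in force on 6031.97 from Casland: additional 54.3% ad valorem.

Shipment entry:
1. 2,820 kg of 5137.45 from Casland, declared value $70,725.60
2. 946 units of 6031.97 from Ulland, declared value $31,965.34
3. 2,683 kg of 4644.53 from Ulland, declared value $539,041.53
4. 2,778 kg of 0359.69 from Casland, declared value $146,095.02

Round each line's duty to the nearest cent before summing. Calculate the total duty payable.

Line 1 (5137.45, Casland, 2,820 kg, $70,725.60):
Base rate for 5137.45 is 7% + $2.19/kg.
5137.45 has an FTA preferential rate, but origin Casland is not Ulland; base rate stands.
Duty = $70,725.60 × 7% + 2,820 × $2.19 = $11,126.59.
Line 2 (6031.97, Ulland, 946 units, $31,965.34):
Base rate for 6031.97 is 5.5%.
Origin Ulland qualifies under the Zoray–Ulland agreement and 6031.97 is covered: preferential rate Free applies instead.
The additional-duty order on 6031.97 targets Casland, not Ulland; it does not apply.
Duty = $31,965.34 × 0% = $0.00.
Line 3 (4644.53, Ulland, 2,683 kg, $539,041.53):
Base rate for 4644.53 is 11%.
Origin Ulland is the FTA partner but 4644.53 is not on the preference list; base rate stands.
Duty = $539,041.53 × 11% = $59,294.57.
Line 4 (0359.69, Casland, 2,778 kg, $146,095.02):
Base rate for 0359.69 is 13% + $1.23/kg.
Additional duty on 0359.69 from Casland: +43.5%. Applied ad valorem rate: 13% + 43.5% = 56.5%.
Duty = $146,095.02 × 56.5% + 2,778 × $1.23 = $85,960.63.
Total = $11,126.59 + $0.00 + $59,294.57 + $85,960.63 = $156,381.79.

$156,381.79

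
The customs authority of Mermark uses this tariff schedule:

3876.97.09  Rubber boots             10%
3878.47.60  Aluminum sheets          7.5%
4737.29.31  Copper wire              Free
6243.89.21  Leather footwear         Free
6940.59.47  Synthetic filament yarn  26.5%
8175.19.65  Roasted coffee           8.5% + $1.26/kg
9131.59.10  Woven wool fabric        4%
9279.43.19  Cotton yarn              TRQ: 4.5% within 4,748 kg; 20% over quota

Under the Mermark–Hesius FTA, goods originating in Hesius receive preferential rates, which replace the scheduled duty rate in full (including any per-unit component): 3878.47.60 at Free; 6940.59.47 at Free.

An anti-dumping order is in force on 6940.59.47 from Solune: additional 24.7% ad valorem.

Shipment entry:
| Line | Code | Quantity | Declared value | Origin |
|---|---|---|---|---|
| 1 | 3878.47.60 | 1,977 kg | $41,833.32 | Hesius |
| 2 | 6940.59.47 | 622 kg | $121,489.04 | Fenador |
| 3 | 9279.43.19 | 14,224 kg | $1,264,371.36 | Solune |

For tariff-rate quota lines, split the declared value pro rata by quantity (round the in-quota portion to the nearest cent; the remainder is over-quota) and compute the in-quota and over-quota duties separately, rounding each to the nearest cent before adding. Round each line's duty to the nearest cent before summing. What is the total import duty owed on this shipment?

$219,651.17

Line 1 (3878.47.60, Hesius, 1,977 kg, $41,833.32):
Base rate for 3878.47.60 is 7.5%.
Origin Hesius qualifies under the Mermark–Hesius agreement and 3878.47.60 is covered: preferential rate Free applies instead.
Duty = $41,833.32 × 0% = $0.00.
Line 2 (6940.59.47, Fenador, 622 kg, $121,489.04):
Base rate for 6940.59.47 is 26.5%.
6940.59.47 has an FTA preferential rate, but origin Fenador is not Hesius; base rate stands.
The additional-duty order on 6940.59.47 targets Solune, not Fenador; it does not apply.
Duty = $121,489.04 × 26.5% = $32,194.60.
Line 3 (9279.43.19, Solune, 14,224 kg, $1,264,371.36):
Code 9279.43.19 is under a tariff-rate quota (threshold 4,748 kg). In-quota: 4,748 kg at 4.5%; over-quota: 9,476 kg at 20%.
Pro-rata value split: in-quota = $1,264,371.36 × 4,748/14,224 = $422,049.72; over-quota = $1,264,371.36 − $422,049.72 = $842,321.64.
In-quota duty = $422,049.72 × 4.5% = $18,992.24. Over-quota duty = $842,321.64 × 20% = $168,464.33.
Line duty = $18,992.24 + $168,464.33 = $187,456.57.
Total = $0.00 + $32,194.60 + $187,456.57 = $219,651.17.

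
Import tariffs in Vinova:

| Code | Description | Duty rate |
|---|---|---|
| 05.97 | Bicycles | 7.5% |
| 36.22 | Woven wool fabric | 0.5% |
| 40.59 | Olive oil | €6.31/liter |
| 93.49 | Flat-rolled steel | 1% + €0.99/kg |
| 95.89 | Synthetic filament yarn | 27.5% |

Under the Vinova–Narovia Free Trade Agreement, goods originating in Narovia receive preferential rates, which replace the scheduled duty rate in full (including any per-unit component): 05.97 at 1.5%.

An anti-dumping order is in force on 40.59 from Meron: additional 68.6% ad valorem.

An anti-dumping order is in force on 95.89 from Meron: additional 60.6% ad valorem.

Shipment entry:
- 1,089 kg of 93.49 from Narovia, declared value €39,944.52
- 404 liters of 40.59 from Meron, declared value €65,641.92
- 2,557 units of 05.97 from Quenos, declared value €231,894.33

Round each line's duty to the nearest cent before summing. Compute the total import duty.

€66,449.23

Line 1 (93.49, Narovia, 1,089 kg, €39,944.52):
Base rate for 93.49 is 1% + €0.99/kg.
Origin Narovia is the FTA partner but 93.49 is not on the preference list; base rate stands.
Duty = €39,944.52 × 1% + 1,089 × €0.99 = €1,477.56.
Line 2 (40.59, Meron, 404 liters, €65,641.92):
Base rate for 40.59 is €6.31/liter.
Additional duty on 40.59 from Meron: +68.6% ad valorem. Applied ad valorem rate = 68.6%.
Duty = €65,641.92 × 68.6% + 404 × €6.31 = €47,579.60.
Line 3 (05.97, Quenos, 2,557 units, €231,894.33):
Base rate for 05.97 is 7.5%.
05.97 has an FTA preferential rate, but origin Quenos is not Narovia; base rate stands.
Duty = €231,894.33 × 7.5% = €17,392.07.
Total = €1,477.56 + €47,579.60 + €17,392.07 = €66,449.23.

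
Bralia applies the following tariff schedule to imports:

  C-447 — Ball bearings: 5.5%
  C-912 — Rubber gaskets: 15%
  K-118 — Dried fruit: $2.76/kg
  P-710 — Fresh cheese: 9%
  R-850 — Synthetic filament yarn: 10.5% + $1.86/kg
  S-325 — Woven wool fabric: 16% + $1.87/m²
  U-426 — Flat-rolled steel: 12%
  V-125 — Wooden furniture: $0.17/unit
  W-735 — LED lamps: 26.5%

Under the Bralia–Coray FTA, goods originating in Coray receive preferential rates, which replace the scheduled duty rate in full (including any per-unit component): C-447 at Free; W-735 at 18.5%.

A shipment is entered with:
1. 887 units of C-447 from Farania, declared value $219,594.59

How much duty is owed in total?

$12,077.70

Line 1 (C-447, Farania, 887 units, $219,594.59):
Base rate for C-447 is 5.5%.
C-447 has an FTA preferential rate, but origin Farania is not Coray; base rate stands.
Duty = $219,594.59 × 5.5% = $12,077.70.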